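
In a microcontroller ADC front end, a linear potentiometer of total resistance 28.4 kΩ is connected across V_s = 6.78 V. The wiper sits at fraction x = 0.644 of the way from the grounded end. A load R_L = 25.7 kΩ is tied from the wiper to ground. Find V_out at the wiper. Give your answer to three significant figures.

V_out ≈ 3.48 V

Lower segment x·R_p = 18.29 kΩ; upper segment (1−x)·R_p = 10.11 kΩ.
R_L loads the lower segment: effective lower R = 10.69 kΩ.
Loaded-divider output: V_out = 6.78 × 0.5138 = 3.484 V.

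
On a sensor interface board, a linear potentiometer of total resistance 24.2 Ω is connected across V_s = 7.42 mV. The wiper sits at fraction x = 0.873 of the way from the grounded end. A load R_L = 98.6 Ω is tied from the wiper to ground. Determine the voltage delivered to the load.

V_out ≈ 6.31 mV

The pot divides into 3.073 Ω above the wiper and 21.13 Ω below.
R_L loads the lower segment: effective lower R = 17.40 Ω.
Then V_out = V_s · 17.40/(3.073 + 17.40) = 6.306 mV.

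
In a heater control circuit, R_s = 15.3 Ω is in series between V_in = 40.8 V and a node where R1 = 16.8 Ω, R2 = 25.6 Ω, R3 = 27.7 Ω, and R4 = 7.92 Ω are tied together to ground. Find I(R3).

I ≈ 0.295 A

Equivalent of the parallel group: R_p = 3.832 Ω.
V_A = 40.8 × 3.832/19.13 = 8.172 V.
I(R3) = V_A / R3 = 8.172/27.7 = 0.2950 A.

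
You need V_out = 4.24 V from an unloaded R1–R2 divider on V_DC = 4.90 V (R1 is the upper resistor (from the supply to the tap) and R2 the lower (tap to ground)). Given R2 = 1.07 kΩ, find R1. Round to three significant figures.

R1 ≈ 0.167 kΩ

V_out/V_DC = R2/(R1+R2) = 0.8653.
R1 = R2·(1/k − 1) = 1.07 × 0.1557 = 0.1666 kΩ.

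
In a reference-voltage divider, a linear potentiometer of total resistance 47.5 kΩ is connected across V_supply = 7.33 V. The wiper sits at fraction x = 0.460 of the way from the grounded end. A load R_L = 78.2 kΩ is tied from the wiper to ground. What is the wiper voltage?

Lower segment x·R_p = 21.85 kΩ; upper segment (1−x)·R_p = 25.65 kΩ.
R_L loads the lower segment: effective lower R = 17.08 kΩ.
V_out = 7.33 × 17.08/(25.65 + 17.08) = 2.930 V.
(Unloaded: V_out = x·V_supply = 3.37 V.)

V_out ≈ 2.93 V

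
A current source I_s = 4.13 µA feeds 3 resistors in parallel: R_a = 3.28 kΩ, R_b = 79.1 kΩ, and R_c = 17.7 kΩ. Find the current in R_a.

Conductances: ΣG = 1/3.28 + 1/79.1 + 1/17.7 = 0.3740 (1/kΩ).
Current divider: I(R_a) = I_s · G_k/ΣG = 4.13 × (0.3049/0.3740) = 4.13 × 0.8151 = 3.367 µA.

I ≈ 3.37 µA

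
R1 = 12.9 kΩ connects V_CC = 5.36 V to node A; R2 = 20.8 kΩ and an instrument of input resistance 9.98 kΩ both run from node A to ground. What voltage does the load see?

V_out ≈ 1.84 V

The load sits in parallel with R2, giving an effective lower resistance R2' = R2·R_L/(R2+R_L) = 6.744 kΩ.
Now apply the divider: V_out = 5.36 × 0.3433 = 1.840 V.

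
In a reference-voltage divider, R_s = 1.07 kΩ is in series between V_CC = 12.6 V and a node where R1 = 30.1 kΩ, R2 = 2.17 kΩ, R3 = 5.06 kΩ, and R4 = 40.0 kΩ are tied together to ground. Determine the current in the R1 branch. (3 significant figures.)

I ≈ 0.237 mA

Combine the parallel branches: R_p = (1/30.1 + 1/2.17 + 1/5.06 + 1/40.0)⁻¹ = 1.395 kΩ.
V_A = 12.6 × 1.395/2.465 = 7.131 V.
I(R1) = V_A / R1 = 7.131/30.1 = 0.2369 mA.
(Check via current divider: I_total = 5.111 mA; share G_k/ΣG = 0.04636 → same result.)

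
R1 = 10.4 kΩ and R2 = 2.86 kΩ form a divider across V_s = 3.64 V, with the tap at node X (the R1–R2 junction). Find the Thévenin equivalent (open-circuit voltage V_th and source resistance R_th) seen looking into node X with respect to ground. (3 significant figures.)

V_th ≈ 0.785 V, R_th ≈ 2.24 kΩ

With X open, the divider is unloaded: V_th = 3.64 × 2.86/13.26 = 0.7851 V.
With V_s suppressed (replaced by a short), R_th = R1 ‖ R2 = (10.40 × 2.86)/(10.40 + 2.86) = 2.243 kΩ.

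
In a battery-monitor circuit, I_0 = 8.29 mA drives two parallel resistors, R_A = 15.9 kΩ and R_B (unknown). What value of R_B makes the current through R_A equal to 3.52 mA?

Two-branch current divider: I_A = I_0 · R_B/(R_A + R_B).
With f = 0.4246, R_B = R_A · f/(1−f) = 15.9 × 0.7379 = 11.73 kΩ.

R_B ≈ 11.7 kΩ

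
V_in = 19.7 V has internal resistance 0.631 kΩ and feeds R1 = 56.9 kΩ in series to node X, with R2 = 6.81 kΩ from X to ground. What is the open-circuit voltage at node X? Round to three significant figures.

R1' = 0.631 + 56.9 = 57.53 kΩ (source resistance + R1).
With X open, the divider is unloaded: V_th = 19.7 × 6.81/64.34 = 2.085 V.

V_th ≈ 2.09 V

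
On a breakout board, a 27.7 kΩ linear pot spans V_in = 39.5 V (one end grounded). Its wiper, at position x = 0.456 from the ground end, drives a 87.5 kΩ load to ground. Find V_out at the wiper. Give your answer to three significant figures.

V_out ≈ 16.7 V

Lower segment x·R_p = 12.63 kΩ; upper segment (1−x)·R_p = 15.07 kΩ.
R_L loads the lower segment: effective lower R = 11.04 kΩ.
Loaded-divider output: V_out = 39.5 × 0.4228 = 16.70 V.
(Unloaded: V_out = x·V_in = 18.0 V.)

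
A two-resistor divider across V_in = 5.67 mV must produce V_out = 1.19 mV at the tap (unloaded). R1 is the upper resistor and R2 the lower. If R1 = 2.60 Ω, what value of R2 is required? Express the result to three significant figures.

R2 ≈ 0.691 Ω

Required fraction k = V_out/V_in = 0.2099.
R2 = R1 · 0.2099/(1 − 0.2099) = 0.6906 Ω.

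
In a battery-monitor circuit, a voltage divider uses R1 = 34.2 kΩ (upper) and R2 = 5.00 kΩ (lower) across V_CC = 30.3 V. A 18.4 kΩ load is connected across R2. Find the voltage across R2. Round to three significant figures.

V_out ≈ 3.12 V

First combine the lower leg with the load: R2 ‖ R_L = 3.932 kΩ.
Now apply the divider: V_out = 30.3 × 0.1031 = 3.124 V.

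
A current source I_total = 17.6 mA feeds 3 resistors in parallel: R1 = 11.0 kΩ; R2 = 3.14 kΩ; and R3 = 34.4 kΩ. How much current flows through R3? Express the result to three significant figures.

Total conductance ΣG = 1/11.0 + 1/3.14 + 1/34.4 = 0.4385 (units of 1/kΩ).
By the current-divider rule, I = I_total · G_k/ΣG = 17.6 × 0.06630 = 1.167 mA.

I ≈ 1.17 mA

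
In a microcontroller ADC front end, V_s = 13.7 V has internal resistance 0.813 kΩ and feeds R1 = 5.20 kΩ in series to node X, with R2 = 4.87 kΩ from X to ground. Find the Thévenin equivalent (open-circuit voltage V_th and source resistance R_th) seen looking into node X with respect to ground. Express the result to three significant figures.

R1' = 0.813 + 5.20 = 6.013 kΩ (source resistance + R1).
Open-circuit (no load on X): V_th = V_s · R2/(R1' + R2) = 13.7 × 4.87/(6.013 + 4.87) = 6.131 V.
With V_s suppressed (replaced by a short), R_th = R1' ‖ R2 = (6.013 × 4.87)/(6.013 + 4.87) = 2.691 kΩ.

V_th ≈ 6.13 V, R_th ≈ 2.69 kΩ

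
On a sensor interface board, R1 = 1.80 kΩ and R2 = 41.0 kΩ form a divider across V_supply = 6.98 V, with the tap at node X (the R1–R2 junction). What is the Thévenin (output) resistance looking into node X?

Looking into X with the source shorted: R_th = R1·R2/(R1+R2) = 1.800 × 41.0/42.80 = 1.724 kΩ.

R_th ≈ 1.72 kΩ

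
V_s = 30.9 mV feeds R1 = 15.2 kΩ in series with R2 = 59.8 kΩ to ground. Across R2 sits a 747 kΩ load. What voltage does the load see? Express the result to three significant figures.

V_out ≈ 24.2 mV

First combine the lower leg with the load: R2 ‖ R_L = 55.37 kΩ.
Voltage divider with the loaded lower leg: V_out = 30.9 × 55.37/(15.2 + 55.37) = 30.9 × 0.7846 = 24.24 mV.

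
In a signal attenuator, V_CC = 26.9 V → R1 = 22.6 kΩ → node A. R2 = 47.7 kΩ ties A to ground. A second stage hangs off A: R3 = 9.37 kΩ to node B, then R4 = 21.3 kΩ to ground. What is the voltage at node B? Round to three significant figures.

Looking into the second stage from A: R3 + R4 = 30.67 kΩ appears in parallel with R2.
R2 ‖ (R3+R4) = 18.67 kΩ.
So V_A = 26.9 × 0.4524 = 12.17 V.
Then the unloaded second divider: V_B = V_A × R4/(R3+R4) = 12.17 × 0.6945 = 8.451 V.

V_B ≈ 8.45 V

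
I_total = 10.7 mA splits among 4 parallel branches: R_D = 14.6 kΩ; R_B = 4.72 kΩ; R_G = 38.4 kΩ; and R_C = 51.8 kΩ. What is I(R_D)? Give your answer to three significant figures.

Total conductance ΣG = 1/14.6 + 1/4.72 + 1/38.4 + 1/51.8 = 0.3257 (units of 1/kΩ).
R_D takes the fraction G_k/ΣG = 0.06849/0.3257 = 0.2103, so I = 10.7 × 0.2103 = 2.250 mA.

I ≈ 2.25 mA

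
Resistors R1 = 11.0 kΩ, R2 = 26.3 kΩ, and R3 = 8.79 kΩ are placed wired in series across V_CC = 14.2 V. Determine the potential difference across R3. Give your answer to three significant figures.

ΣR = 11.0 + 26.3 + 8.79 = 46.09 kΩ.
By the voltage-divider rule, V = 14.2 × 8.790/46.09 = 2.708 V.

V ≈ 2.71 V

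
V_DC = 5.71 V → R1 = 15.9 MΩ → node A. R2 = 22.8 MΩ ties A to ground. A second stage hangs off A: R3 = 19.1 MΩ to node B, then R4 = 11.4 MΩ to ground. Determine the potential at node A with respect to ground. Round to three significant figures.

V_A ≈ 2.57 V

The second stage (R3 + R4 = 30.50 MΩ) loads node A in parallel with R2.
Effective lower resistance at A: R2 ‖ 30.50 = 13.05 MΩ.
First divider: V_A = V_DC · 13.05/(15.9 + 13.05) = 2.574 V.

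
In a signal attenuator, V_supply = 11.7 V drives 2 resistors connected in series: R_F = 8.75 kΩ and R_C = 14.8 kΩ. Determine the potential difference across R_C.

Total series resistance ΣR = 8.75 + 14.8 = 23.55 kΩ.
By the voltage-divider rule, V = 11.7 × 14.80/23.55 = 7.353 V.

V ≈ 7.35 V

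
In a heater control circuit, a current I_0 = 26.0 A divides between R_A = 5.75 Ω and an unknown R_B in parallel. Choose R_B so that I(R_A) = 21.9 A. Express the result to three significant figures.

The fraction through R_A equals R_B/(R_A+R_B).
21.9/26.0 = R_B/(R_A + R_B) → R_B = R_A · (0.8423)/(1 − 0.8423) = 5.75 × 5.341 = 30.71 Ω.

R_B ≈ 30.7 Ω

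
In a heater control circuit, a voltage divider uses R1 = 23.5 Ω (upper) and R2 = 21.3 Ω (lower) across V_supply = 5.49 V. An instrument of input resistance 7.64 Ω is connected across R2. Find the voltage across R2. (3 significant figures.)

V_out ≈ 1.06 V

First combine the lower leg with the load: R2 ‖ R_L = 5.623 Ω.
Then V_out = V_supply · R2'/(R1 + R2') = 5.49 × 5.623/29.12 = 1.060 V.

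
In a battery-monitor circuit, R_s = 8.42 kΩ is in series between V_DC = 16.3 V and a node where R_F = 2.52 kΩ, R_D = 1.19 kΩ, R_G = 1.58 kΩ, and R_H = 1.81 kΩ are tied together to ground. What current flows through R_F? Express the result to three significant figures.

Combine the parallel branches: R_p = (1/2.52 + 1/1.19 + 1/1.58 + 1/1.81)⁻¹ = 0.4128 kΩ.
V_A = 16.3 × 0.4128/8.833 = 0.7618 V.
I(R_F) = V_A / R_F = 0.7618/2.52 = 0.3023 mA.

I ≈ 0.302 mA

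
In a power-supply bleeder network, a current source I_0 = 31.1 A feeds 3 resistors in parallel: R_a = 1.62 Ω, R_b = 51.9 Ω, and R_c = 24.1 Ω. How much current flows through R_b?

ΣG = 1/1.62 + 1/51.9 + 1/24.1 = 0.6780.
By the current-divider rule, I = I_0 · G_k/ΣG = 31.1 × 0.02842 = 0.8838 A.

I ≈ 0.884 A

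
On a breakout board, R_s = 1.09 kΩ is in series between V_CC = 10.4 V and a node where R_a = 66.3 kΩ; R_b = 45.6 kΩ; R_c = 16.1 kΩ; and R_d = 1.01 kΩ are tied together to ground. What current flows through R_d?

I ≈ 4.71 mA

Combine the parallel branches: R_p = (1/66.3 + 1/45.6 + 1/16.1 + 1/1.01)⁻¹ = 0.9181 kΩ.
V_A = 10.4 × 0.9181/2.008 = 4.755 V.
Branch current I = V_A/R_d = 4.755/1.01 = 4.708 mA.
(Check via current divider: I_total = 5.179 mA; share G_k/ΣG = 0.9090 → same result.)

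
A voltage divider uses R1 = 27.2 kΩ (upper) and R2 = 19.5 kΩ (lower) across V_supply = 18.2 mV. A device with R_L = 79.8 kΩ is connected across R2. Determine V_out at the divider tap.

R2 ‖ R_L = (19.5 × 79.8)/(19.5 + 79.8) = 15.67 kΩ.
Now apply the divider: V_out = 18.2 × 0.3655 = 6.653 mV.

V_out ≈ 6.65 mV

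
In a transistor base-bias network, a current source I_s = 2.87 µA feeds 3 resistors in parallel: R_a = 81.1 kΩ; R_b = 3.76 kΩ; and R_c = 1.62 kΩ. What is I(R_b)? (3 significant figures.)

Total conductance ΣG = 1/81.1 + 1/3.76 + 1/1.62 = 0.8956 (units of 1/kΩ).
R_b takes the fraction G_k/ΣG = 0.2660/0.8956 = 0.2970, so I = 2.87 × 0.2970 = 0.8523 µA.

I ≈ 0.852 µA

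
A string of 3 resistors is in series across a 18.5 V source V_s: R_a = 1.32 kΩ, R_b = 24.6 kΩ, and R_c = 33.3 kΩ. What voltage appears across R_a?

V ≈ 0.412 V

Series total: ΣR = 1.32 + 24.6 + 33.3 = 59.22 kΩ.
V = V_s · R/ΣR = 18.5 × 0.02229 = 0.4124 V.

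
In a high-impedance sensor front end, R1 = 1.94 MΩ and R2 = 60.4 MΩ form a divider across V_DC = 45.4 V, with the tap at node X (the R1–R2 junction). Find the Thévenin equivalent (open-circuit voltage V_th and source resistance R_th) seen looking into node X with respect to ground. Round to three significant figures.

V_th ≈ 44.0 V, R_th ≈ 1.88 MΩ

V_th is the unloaded tap voltage: V_DC · R2/(R1+R2) = 45.4 × 0.9689 = 43.99 V.
Looking into X with the source shorted: R_th = R1·R2/(R1+R2) = 1.940 × 60.4/62.34 = 1.880 MΩ.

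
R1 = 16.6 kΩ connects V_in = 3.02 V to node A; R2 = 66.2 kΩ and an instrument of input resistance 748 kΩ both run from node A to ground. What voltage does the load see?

First combine the lower leg with the load: R2 ‖ R_L = 60.82 kΩ.
Voltage divider with the loaded lower leg: V_out = 3.02 × 60.82/(16.6 + 60.82) = 3.02 × 0.7856 = 2.372 V.
(Unloaded it would be 2.41 V; the load pulls it down.)

V_out ≈ 2.37 V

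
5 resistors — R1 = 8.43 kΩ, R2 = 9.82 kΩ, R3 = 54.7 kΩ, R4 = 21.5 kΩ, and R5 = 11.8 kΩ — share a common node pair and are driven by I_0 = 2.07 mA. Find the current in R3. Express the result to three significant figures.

Total conductance ΣG = 1/8.43 + 1/9.82 + 1/54.7 + 1/21.5 + 1/11.8 = 0.3700 (units of 1/kΩ).
Current divider: I(R3) = I_0 · G_k/ΣG = 2.07 × (0.01828/0.3700) = 2.07 × 0.04941 = 0.1023 mA.

I ≈ 0.102 mA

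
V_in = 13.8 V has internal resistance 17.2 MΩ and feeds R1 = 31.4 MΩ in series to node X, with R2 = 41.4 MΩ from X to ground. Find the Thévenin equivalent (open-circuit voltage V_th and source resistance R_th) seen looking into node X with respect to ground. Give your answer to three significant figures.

R1' = 17.2 + 31.4 = 48.60 MΩ (source resistance + R1).
V_th is the unloaded tap voltage: V_in · R2/(R1'+R2) = 13.8 × 0.4600 = 6.348 V.
Looking into X with the source shorted: R_th = R1'·R2/(R1'+R2) = 48.60 × 41.4/90.00 = 22.36 MΩ.

V_th ≈ 6.35 V, R_th ≈ 22.4 MΩ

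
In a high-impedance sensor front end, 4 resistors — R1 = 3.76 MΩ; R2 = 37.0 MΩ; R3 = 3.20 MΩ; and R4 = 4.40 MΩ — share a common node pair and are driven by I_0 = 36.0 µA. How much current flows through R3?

Conductances: ΣG = 1/3.76 + 1/37.0 + 1/3.20 + 1/4.40 = 0.8328 (1/MΩ).
R3 takes the fraction G_k/ΣG = 0.3125/0.8328 = 0.3753, so I = 36.0 × 0.3753 = 13.51 µA.

I ≈ 13.5 µA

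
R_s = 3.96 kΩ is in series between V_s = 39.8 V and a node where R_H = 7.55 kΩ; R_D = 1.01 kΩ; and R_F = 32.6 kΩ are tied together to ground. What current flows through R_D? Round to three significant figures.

Combine the parallel branches: R_p = (1/7.55 + 1/1.01 + 1/32.6)⁻¹ = 0.8671 kΩ.
V_A = 39.8 × 0.8671/4.827 = 7.150 V.
I(R_D) = V_A / R_D = 7.150/1.01 = 7.079 mA.

I ≈ 7.08 mA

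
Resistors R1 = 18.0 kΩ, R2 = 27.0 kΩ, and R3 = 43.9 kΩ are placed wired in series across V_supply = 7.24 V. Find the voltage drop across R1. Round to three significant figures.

Total series resistance ΣR = 18.0 + 27.0 + 43.9 = 88.90 kΩ.
By the voltage-divider rule, V = 7.24 × 18.00/88.90 = 1.466 V.

V ≈ 1.47 V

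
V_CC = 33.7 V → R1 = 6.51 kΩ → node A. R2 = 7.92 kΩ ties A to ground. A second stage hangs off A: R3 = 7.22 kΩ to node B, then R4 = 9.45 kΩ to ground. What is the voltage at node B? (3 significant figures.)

V_B ≈ 8.63 V

Looking into the second stage from A: R3 + R4 = 16.67 kΩ appears in parallel with R2.
R2 ‖ (R3+R4) = 5.369 kΩ.
V_A = 33.7 × 5.369/(6.51 + 5.369) = 15.23 V.
Then the unloaded second divider: V_B = V_A × R4/(R3+R4) = 15.23 × 0.5669 = 8.635 V.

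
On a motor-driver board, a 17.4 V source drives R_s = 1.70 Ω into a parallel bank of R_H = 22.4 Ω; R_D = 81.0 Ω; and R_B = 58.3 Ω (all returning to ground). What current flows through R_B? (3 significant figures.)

I ≈ 0.265 A

Combine the parallel branches: R_p = (1/22.4 + 1/81.0 + 1/58.3)⁻¹ = 13.49 Ω.
V_A = 17.4 × 13.49/15.19 = 15.45 V.
Branch current I = V_A/R_B = 15.45/58.3 = 0.2650 A.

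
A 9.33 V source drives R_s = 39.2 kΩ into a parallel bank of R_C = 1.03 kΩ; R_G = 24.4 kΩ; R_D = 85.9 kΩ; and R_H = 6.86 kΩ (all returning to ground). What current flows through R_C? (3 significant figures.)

I ≈ 0.193 mA

Equivalent of the parallel group: R_p = 0.8552 kΩ.
V_A by voltage divider: V_A = 9.33 × 0.8552/(39.2 + 0.8552) = 0.1992 V.
I(R_C) = V_A / R_C = 0.1992/1.03 = 0.1934 mA.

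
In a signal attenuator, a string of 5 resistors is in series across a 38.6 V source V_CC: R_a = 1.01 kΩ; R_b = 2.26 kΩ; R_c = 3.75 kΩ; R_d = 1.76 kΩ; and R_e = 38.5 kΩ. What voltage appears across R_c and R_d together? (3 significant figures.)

V ≈ 4.50 V

Series total: ΣR = 1.01 + 2.26 + 3.75 + 1.76 + 38.5 = 47.28 kΩ.
R_{R_c..R_d} = 3.75 + 1.76 = 5.510 kΩ.
Voltage divider: V = V_CC · (5.510 / 47.28) = 38.6 × 0.1165 = 4.498 V.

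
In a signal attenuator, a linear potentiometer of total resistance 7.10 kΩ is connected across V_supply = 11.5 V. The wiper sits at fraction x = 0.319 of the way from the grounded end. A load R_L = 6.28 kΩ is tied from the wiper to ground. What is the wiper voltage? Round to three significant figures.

The pot divides into 4.835 kΩ above the wiper and 2.265 kΩ below.
Lower segment in parallel with the load: 2.265 ‖ 6.28 = 1.665 kΩ.
V_out = 11.5 × 1.665/(4.835 + 1.665) = 2.945 V.

V_out ≈ 2.95 V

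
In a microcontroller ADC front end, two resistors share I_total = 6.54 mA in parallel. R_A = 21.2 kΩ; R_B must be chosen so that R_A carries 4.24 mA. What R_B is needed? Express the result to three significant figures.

R_B ≈ 39.1 kΩ

Two-branch current divider: I_A = I_total · R_B/(R_A + R_B).
With f = 0.6483, R_B = R_A · f/(1−f) = 21.2 × 1.843 = 39.08 kΩ.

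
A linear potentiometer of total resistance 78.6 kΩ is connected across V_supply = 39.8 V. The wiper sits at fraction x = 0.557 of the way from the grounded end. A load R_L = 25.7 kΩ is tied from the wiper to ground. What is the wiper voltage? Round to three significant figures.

Lower segment x·R_p = 43.78 kΩ; upper segment (1−x)·R_p = 34.82 kΩ.
(x·R_p) ‖ R_L = 16.19 kΩ.
Loaded-divider output: V_out = 39.8 × 0.3174 = 12.63 V.

V_out ≈ 12.6 V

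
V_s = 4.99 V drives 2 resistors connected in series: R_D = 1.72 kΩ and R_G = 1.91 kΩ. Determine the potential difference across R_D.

V ≈ 2.36 V

ΣR = 1.72 + 1.91 = 3.630 kΩ.
Voltage divider: V = V_s · (1.720 / 3.630) = 4.99 × 0.4738 = 2.364 V.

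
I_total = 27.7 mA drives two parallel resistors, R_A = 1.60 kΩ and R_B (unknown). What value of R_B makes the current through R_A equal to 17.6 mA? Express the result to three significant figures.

R_B ≈ 2.79 kΩ

Two-branch current divider: I_A = I_total · R_B/(R_A + R_B).
17.6/27.7 = R_B/(R_A + R_B) → R_B = R_A · (0.6354)/(1 − 0.6354) = 1.60 × 1.743 = 2.788 kΩ.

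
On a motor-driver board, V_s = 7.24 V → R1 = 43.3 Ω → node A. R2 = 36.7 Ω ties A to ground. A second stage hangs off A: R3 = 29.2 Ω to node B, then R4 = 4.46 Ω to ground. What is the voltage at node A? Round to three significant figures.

The second stage (R3 + R4 = 33.66 Ω) loads node A in parallel with R2.
Effective lower resistance at A: R2 ‖ 33.66 = 17.56 Ω.
V_A = 7.24 × 17.56/(43.3 + 17.56) = 2.089 V.

V_A ≈ 2.09 V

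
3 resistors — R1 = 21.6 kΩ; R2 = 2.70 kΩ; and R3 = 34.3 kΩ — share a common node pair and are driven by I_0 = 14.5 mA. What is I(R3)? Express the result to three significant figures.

I ≈ 0.948 mA

Conductances: ΣG = 1/21.6 + 1/2.70 + 1/34.3 = 0.4458 (1/kΩ).
By the current-divider rule, I = I_0 · G_k/ΣG = 14.5 × 0.06540 = 0.9482 mA.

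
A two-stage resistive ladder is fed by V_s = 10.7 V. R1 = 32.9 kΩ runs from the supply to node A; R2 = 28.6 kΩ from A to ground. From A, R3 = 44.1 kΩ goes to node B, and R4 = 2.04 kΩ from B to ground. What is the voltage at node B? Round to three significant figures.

Node A sees R2 in parallel with the series input of stage 2, R3 + R4 = 46.14 kΩ.
Effective lower resistance at A: R2 ‖ 46.14 = 17.66 kΩ.
First divider: V_A = V_s · 17.66/(32.9 + 17.66) = 3.737 V.
Then the unloaded second divider: V_B = V_A × R4/(R3+R4) = 3.737 × 0.04421 = 0.1652 V.

V_B ≈ 0.165 V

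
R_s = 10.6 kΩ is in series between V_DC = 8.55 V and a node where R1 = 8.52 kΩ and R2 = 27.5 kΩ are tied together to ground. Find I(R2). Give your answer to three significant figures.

Combine the parallel branches: R_p = (1/8.52 + 1/27.5)⁻¹ = 6.505 kΩ.
Node voltage V_A = V_DC · R_p/(R_s + R_p) = 8.55 × 0.3803 = 3.251 V.
I(R2) = V_A / R2 = 3.251/27.5 = 0.1182 mA.

I ≈ 0.118 mA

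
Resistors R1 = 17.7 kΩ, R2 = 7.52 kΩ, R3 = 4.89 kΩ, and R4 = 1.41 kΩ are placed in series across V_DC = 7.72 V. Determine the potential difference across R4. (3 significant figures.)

Total series resistance ΣR = 17.7 + 7.52 + 4.89 + 1.41 = 31.52 kΩ.
By the voltage-divider rule, V = 7.72 × 1.410/31.52 = 0.3453 V.

V ≈ 0.345 V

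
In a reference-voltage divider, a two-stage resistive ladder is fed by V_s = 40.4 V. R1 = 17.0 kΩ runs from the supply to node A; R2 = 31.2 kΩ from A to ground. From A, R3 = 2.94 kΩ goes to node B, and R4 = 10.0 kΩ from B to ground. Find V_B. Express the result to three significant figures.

V_B ≈ 10.9 V

The second stage (R3 + R4 = 12.94 kΩ) loads node A in parallel with R2.
Effective lower resistance at A: R2 ‖ 12.94 = 9.147 kΩ.
So V_A = 40.4 × 0.3498 = 14.13 V.
V_B = V_A × 0.7728 = 10.92 V.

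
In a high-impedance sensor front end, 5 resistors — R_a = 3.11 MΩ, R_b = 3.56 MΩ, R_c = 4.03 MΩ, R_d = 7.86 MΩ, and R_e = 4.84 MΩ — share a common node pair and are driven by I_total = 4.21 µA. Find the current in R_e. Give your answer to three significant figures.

Conductances: ΣG = 1/3.11 + 1/3.56 + 1/4.03 + 1/7.86 + 1/4.84 = 1.184 (1/MΩ).
Current divider: I(R_e) = I_total · G_k/ΣG = 4.21 × (0.2066/1.184) = 4.21 × 0.1744 = 0.7344 µA.

I ≈ 0.734 µA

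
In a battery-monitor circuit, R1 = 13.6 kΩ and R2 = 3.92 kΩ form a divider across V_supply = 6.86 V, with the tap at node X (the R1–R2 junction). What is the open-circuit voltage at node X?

Open-circuit (no load on X): V_th = V_supply · R2/(R1 + R2) = 6.86 × 3.92/(13.60 + 3.92) = 1.535 V.

V_th ≈ 1.53 V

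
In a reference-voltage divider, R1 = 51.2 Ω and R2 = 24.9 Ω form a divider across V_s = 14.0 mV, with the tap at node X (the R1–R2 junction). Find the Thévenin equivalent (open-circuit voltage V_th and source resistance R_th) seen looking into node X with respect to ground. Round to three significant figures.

Open-circuit (no load on X): V_th = V_s · R2/(R1 + R2) = 14.0 × 24.9/(51.20 + 24.9) = 4.581 mV.
Looking into X with the source shorted: R_th = R1·R2/(R1+R2) = 51.20 × 24.9/76.10 = 16.75 Ω.

V_th ≈ 4.58 mV, R_th ≈ 16.8 Ω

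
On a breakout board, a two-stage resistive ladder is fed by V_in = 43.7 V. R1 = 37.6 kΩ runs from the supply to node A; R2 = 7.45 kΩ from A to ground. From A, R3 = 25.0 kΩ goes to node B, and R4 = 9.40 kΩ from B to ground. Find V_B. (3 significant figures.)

V_B ≈ 1.67 V

The second stage (R3 + R4 = 34.40 kΩ) loads node A in parallel with R2.
Effective lower resistance at A: R2 ‖ 34.40 = 6.124 kΩ.
V_A = 43.7 × 6.124/(37.6 + 6.124) = 6.120 V.
Stage 2 is unloaded, so V_B = V_A · R4/(R3+R4) = 6.120 × 9.40/34.40 = 1.672 V.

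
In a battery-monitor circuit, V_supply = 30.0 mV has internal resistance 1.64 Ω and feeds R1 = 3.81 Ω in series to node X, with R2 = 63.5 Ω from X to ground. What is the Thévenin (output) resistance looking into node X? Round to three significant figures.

R_th ≈ 5.02 Ω

R1' = 1.64 + 3.81 = 5.450 Ω (source resistance + R1).
With V_supply suppressed (replaced by a short), R_th = R1' ‖ R2 = (5.450 × 63.5)/(5.450 + 63.5) = 5.019 Ω.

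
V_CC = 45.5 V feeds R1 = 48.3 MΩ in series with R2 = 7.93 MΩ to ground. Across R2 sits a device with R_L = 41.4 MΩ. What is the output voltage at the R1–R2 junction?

V_out ≈ 5.51 V

First combine the lower leg with the load: R2 ‖ R_L = 6.655 MΩ.
Now apply the divider: V_out = 45.5 × 0.1211 = 5.510 V.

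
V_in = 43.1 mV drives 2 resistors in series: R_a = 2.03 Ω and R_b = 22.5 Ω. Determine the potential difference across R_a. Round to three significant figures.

V ≈ 3.57 mV

Series total: ΣR = 2.03 + 22.5 = 24.53 Ω.
V = V_in · R/ΣR = 43.1 × 0.08276 = 3.567 mV.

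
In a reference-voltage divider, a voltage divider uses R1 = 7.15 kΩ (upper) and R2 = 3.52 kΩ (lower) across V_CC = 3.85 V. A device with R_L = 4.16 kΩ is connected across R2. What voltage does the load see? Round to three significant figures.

V_out ≈ 0.811 V

R2 ‖ R_L = (3.52 × 4.16)/(3.52 + 4.16) = 1.907 kΩ.
Now apply the divider: V_out = 3.85 × 0.2105 = 0.8105 V.
(Unloaded it would be 1.27 V; the load pulls it down.)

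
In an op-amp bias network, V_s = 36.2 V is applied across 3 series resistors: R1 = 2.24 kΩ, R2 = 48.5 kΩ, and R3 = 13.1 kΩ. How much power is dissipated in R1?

Series current I = V_s/ΣR = 36.2/63.84 = 0.5670 mA.
V(R1) = I·R = 1.270 V; P = V·I = 1.270 × 0.5670 = 0.7202 mW.

P ≈ 0.720 mW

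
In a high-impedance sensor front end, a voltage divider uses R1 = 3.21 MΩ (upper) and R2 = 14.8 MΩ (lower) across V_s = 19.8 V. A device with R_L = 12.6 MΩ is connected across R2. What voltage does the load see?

R2 ‖ R_L = (14.8 × 12.6)/(14.8 + 12.6) = 6.806 MΩ.
Then V_out = V_s · R2'/(R1 + R2') = 19.8 × 6.806/10.02 = 13.45 V.

V_out ≈ 13.5 V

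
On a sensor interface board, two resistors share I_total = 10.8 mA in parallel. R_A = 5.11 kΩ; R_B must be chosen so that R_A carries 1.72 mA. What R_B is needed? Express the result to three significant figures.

R_B ≈ 0.968 kΩ

In a two-way split, I_A/I_total = R_B/(R_A + R_B).
With f = 0.1593, R_B = R_A · f/(1−f) = 5.11 × 0.1894 = 0.9680 kΩ.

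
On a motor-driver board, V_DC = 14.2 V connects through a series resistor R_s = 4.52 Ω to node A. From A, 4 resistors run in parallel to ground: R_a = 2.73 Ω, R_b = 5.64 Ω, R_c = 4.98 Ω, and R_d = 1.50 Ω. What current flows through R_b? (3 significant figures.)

I ≈ 0.341 A

Equivalent of the parallel group: R_p = 0.7087 Ω.
Node voltage V_A = V_DC · R_p/(R_s + R_p) = 14.2 × 0.1355 = 1.925 V.
I(R_b) = V_A / R_b = 1.925/5.64 = 0.3412 A.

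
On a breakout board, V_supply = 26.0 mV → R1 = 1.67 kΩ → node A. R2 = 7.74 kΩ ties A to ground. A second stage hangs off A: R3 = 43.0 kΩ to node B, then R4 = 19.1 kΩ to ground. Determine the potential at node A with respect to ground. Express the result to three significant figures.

V_A ≈ 20.9 mV

The second stage (R3 + R4 = 62.10 kΩ) loads node A in parallel with R2.
Effective lower resistance at A: R2 ‖ 62.10 = 6.882 kΩ.
V_A = 26.0 × 6.882/(1.67 + 6.882) = 20.92 mV.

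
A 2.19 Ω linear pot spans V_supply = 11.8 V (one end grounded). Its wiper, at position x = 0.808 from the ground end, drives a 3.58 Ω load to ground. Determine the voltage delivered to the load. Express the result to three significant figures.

V_out ≈ 8.71 V

The pot divides into 0.4205 Ω above the wiper and 1.770 Ω below.
(x·R_p) ‖ R_L = 1.184 Ω.
Loaded-divider output: V_out = 11.8 × 0.7380 = 8.708 V.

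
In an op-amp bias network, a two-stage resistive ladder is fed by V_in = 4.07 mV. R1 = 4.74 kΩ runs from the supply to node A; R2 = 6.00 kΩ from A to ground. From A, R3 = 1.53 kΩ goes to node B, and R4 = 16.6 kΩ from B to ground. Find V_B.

The second stage (R3 + R4 = 18.13 kΩ) loads node A in parallel with R2.
Effective lower resistance at A: R2 ‖ 18.13 = 4.508 kΩ.
So V_A = 4.07 × 0.4875 = 1.984 mV.
Then the unloaded second divider: V_B = V_A × R4/(R3+R4) = 1.984 × 0.9156 = 1.817 mV.

V_B ≈ 1.82 mV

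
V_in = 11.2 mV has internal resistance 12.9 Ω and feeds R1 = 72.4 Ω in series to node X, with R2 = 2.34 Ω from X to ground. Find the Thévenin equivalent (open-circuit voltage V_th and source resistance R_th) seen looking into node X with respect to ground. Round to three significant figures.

R1' = 12.9 + 72.4 = 85.30 Ω (source resistance + R1).
Open-circuit (no load on X): V_th = V_in · R2/(R1' + R2) = 11.2 × 2.34/(85.30 + 2.34) = 0.2990 mV.
Zeroing V_in shorts the top of R1' to ground, so R_th = R1' ‖ R2 = 2.278 Ω.

V_th ≈ 0.299 mV, R_th ≈ 2.28 Ω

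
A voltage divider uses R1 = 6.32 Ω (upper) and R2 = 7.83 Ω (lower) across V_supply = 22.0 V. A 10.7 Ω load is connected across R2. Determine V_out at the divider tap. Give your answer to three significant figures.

V_out ≈ 9.18 V

R2 ‖ R_L = (7.83 × 10.7)/(7.83 + 10.7) = 4.521 Ω.
Now apply the divider: V_out = 22.0 × 0.4170 = 9.175 V.
(Unloaded it would be 12.2 V; the load pulls it down.)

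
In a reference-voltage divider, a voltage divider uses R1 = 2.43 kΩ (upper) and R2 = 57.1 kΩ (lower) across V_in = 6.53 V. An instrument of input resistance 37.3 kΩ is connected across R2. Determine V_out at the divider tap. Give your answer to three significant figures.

V_out ≈ 5.90 V

First combine the lower leg with the load: R2 ‖ R_L = 22.56 kΩ.
Now apply the divider: V_out = 6.53 × 0.9028 = 5.895 V.
(Unloaded it would be 6.26 V; the load pulls it down.)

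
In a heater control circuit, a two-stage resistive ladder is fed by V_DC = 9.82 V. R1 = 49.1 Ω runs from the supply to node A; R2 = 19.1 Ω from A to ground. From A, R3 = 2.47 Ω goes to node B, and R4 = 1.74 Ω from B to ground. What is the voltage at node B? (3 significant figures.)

The second stage (R3 + R4 = 4.210 Ω) loads node A in parallel with R2.
Effective lower resistance at A: R2 ‖ 4.210 = 3.450 Ω.
So V_A = 9.82 × 0.06565 = 0.6446 V.
Stage 2 is unloaded, so V_B = V_A · R4/(R3+R4) = 0.6446 × 1.74/4.210 = 0.2664 V.

V_B ≈ 0.266 V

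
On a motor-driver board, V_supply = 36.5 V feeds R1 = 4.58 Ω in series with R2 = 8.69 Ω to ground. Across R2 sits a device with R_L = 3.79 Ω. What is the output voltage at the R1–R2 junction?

V_out ≈ 13.3 V

First combine the lower leg with the load: R2 ‖ R_L = 2.639 Ω.
Voltage divider with the loaded lower leg: V_out = 36.5 × 2.639/(4.58 + 2.639) = 36.5 × 0.3656 = 13.34 V.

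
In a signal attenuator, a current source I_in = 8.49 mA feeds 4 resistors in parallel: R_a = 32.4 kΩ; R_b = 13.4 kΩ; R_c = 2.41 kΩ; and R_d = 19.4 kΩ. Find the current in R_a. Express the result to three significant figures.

Total conductance ΣG = 1/32.4 + 1/13.4 + 1/2.41 + 1/19.4 = 0.5720 (units of 1/kΩ).
R_a takes the fraction G_k/ΣG = 0.03086/0.5720 = 0.05396, so I = 8.49 × 0.05396 = 0.4581 mA.

I ≈ 0.458 mA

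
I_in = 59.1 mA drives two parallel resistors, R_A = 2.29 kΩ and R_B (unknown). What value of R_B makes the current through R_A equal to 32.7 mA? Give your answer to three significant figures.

In a two-way split, I_A/I_in = R_B/(R_A + R_B).
With f = 0.5533, R_B = R_A · f/(1−f) = 2.29 × 1.239 = 2.836 kΩ.

R_B ≈ 2.84 kΩ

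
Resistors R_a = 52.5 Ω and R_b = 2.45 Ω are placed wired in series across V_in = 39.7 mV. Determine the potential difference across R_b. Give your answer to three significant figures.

V ≈ 1.77 mV

ΣR = 52.5 + 2.45 = 54.95 Ω.
Voltage divider: V = V_in · (2.450 / 54.95) = 39.7 × 0.04459 = 1.770 mV.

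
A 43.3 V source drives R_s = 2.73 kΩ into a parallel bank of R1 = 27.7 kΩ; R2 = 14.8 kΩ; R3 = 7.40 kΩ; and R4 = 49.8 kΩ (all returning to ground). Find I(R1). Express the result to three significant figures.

I ≈ 0.916 mA

Combine the parallel branches: R_p = (1/27.7 + 1/14.8 + 1/7.40 + 1/49.8)⁻¹ = 3.863 kΩ.
V_A by voltage divider: V_A = 43.3 × 3.863/(2.73 + 3.863) = 25.37 V.
I(R1) = V_A / R1 = 25.37/27.7 = 0.9159 mA.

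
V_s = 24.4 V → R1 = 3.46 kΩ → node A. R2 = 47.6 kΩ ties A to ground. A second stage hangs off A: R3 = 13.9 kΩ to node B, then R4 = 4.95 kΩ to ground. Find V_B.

V_B ≈ 5.10 V

Looking into the second stage from A: R3 + R4 = 18.85 kΩ appears in parallel with R2.
R2 ‖ (R3+R4) = 13.50 kΩ.
So V_A = 24.4 × 0.7960 = 19.42 V.
Stage 2 is unloaded, so V_B = V_A · R4/(R3+R4) = 19.42 × 4.95/18.85 = 5.100 V.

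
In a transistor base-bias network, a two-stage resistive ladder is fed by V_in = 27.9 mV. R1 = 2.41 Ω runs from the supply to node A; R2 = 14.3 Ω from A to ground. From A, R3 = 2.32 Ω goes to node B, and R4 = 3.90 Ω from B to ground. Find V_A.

Looking into the second stage from A: R3 + R4 = 6.220 Ω appears in parallel with R2.
Effective lower resistance at A: R2 ‖ 6.220 = 4.335 Ω.
V_A = 27.9 × 4.335/(2.41 + 4.335) = 17.93 mV.

V_A ≈ 17.9 mV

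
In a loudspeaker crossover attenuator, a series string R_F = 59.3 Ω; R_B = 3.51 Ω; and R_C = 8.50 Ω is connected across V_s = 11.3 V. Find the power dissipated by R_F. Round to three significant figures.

P ≈ 1.49 W

The common current is I = 11.3/71.31 = 0.1585 A.
V(R_F) = I·R = 9.397 V; P = V·I = 9.397 × 0.1585 = 1.489 W.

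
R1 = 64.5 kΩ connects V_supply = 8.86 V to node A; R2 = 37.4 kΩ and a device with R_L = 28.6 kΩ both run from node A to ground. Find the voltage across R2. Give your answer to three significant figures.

The load sits in parallel with R2, giving an effective lower resistance R2' = R2·R_L/(R2+R_L) = 16.21 kΩ.
Then V_out = V_supply · R2'/(R1 + R2') = 8.86 × 16.21/80.71 = 1.779 V.

V_out ≈ 1.78 V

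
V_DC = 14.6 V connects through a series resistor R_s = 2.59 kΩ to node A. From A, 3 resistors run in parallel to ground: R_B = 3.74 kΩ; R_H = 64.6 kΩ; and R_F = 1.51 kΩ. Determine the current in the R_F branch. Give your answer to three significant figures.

Equivalent of the parallel group: R_p = 1.058 kΩ.
Node voltage V_A = V_DC · R_p/(R_s + R_p) = 14.6 × 0.2900 = 4.235 V.
Branch current I = V_A/R_F = 4.235/1.51 = 2.804 mA.
(Equivalently: I_total = 4.002 mA, then current-divider fraction G_k/ΣG = 0.7007.)

I ≈ 2.80 mA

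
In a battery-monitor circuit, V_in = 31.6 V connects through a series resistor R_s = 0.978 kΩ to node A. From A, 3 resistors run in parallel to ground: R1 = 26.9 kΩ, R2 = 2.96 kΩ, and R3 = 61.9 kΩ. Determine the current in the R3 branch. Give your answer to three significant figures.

I ≈ 0.369 mA

Parallel bank: R_p = 1/(1/26.9 + 1/2.96 + 1/61.9) = 2.556 kΩ.
V_A by voltage divider: V_A = 31.6 × 2.556/(0.978 + 2.556) = 22.86 V.
I(R3) = V_A / R3 = 22.86/61.9 = 0.3692 mA.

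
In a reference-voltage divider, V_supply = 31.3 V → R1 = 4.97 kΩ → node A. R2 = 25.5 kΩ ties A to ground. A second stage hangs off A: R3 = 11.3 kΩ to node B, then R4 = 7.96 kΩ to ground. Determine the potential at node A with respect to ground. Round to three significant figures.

The second stage (R3 + R4 = 19.26 kΩ) loads node A in parallel with R2.
R2 ‖ (R3+R4) = 10.97 kΩ.
V_A = 31.3 × 10.97/(4.97 + 10.97) = 21.54 V.

V_A ≈ 21.5 V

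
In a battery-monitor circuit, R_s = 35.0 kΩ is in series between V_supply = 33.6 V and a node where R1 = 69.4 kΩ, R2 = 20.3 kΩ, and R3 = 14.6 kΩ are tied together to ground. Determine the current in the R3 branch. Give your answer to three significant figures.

I ≈ 0.409 mA

Equivalent of the parallel group: R_p = 7.566 kΩ.
Node voltage V_A = V_supply · R_p/(R_s + R_p) = 33.6 × 0.1778 = 5.973 V.
I(R3) = V_A / R3 = 5.973/14.6 = 0.4091 mA.
(Check via current divider: I_total = 0.7894 mA; share G_k/ΣG = 0.5182 → same result.)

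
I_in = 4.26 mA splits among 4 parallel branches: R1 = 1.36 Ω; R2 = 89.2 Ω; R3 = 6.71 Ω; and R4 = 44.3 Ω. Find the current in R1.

I ≈ 3.41 mA

Total conductance ΣG = 1/1.36 + 1/89.2 + 1/6.71 + 1/44.3 = 0.9181 (units of 1/Ω).
By the current-divider rule, I = I_in · G_k/ΣG = 4.26 × 0.8009 = 3.412 mA.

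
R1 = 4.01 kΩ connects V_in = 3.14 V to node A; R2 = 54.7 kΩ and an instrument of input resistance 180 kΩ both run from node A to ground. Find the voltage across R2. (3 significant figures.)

First combine the lower leg with the load: R2 ‖ R_L = 41.95 kΩ.
Then V_out = V_in · R2'/(R1 + R2') = 3.14 × 41.95/45.96 = 2.866 V.
(Unloaded it would be 2.93 V; the load pulls it down.)

V_out ≈ 2.87 V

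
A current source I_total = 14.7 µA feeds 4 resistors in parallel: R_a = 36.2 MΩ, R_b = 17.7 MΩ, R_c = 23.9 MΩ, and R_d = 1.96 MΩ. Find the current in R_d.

I ≈ 11.8 µA

ΣG = 1/36.2 + 1/17.7 + 1/23.9 + 1/1.96 = 0.6362.
Current divider: I(R_d) = I_total · G_k/ΣG = 14.7 × (0.5102/0.6362) = 14.7 × 0.8020 = 11.79 µA.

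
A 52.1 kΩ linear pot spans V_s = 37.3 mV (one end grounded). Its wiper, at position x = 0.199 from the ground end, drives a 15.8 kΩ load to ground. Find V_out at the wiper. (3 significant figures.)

V_out ≈ 4.87 mV

Split the track: R_lower = x·R_p = 10.37 kΩ, R_upper = (1−x)·R_p = 41.73 kΩ.
Lower segment in parallel with the load: 10.37 ‖ 15.8 = 6.260 kΩ.
Loaded-divider output: V_out = 37.3 × 0.1304 = 4.865 mV.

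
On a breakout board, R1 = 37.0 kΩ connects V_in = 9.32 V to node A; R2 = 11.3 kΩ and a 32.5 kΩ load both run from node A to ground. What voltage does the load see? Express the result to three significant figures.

The load sits in parallel with R2, giving an effective lower resistance R2' = R2·R_L/(R2+R_L) = 8.385 kΩ.
Voltage divider with the loaded lower leg: V_out = 9.32 × 8.385/(37.0 + 8.385) = 9.32 × 0.1847 = 1.722 V.

V_out ≈ 1.72 V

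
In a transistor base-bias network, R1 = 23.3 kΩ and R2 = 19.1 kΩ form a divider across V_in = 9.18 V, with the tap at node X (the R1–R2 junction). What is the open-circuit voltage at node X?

With X open, the divider is unloaded: V_th = 9.18 × 19.1/42.40 = 4.135 V.

V_th ≈ 4.14 V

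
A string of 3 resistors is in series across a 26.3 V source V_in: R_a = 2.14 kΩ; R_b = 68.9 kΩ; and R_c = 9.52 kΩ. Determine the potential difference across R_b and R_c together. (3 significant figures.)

V ≈ 25.6 V

Series total: ΣR = 2.14 + 68.9 + 9.52 = 80.56 kΩ.
R_{R_b..R_c} = 68.9 + 9.52 = 78.42 kΩ.
Voltage divider: V = V_in · (78.42 / 80.56) = 26.3 × 0.9734 = 25.60 V.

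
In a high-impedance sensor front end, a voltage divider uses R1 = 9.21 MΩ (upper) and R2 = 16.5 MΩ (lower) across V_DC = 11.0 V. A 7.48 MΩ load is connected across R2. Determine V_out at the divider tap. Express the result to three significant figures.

First combine the lower leg with the load: R2 ‖ R_L = 5.147 MΩ.
Then V_out = V_DC · R2'/(R1 + R2') = 11.0 × 5.147/14.36 = 3.943 V.
(Unloaded it would be 7.06 V; the load pulls it down.)

V_out ≈ 3.94 V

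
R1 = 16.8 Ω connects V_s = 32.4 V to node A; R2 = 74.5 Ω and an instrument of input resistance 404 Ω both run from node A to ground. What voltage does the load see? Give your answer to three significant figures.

V_out ≈ 25.6 V

First combine the lower leg with the load: R2 ‖ R_L = 62.90 Ω.
Voltage divider with the loaded lower leg: V_out = 32.4 × 62.90/(16.8 + 62.90) = 32.4 × 0.7892 = 25.57 V.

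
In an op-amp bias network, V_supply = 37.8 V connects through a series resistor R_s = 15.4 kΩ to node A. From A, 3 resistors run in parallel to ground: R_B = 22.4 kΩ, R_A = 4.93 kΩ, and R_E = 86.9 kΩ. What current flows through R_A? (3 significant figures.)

I ≈ 1.54 mA

Parallel bank: R_p = 1/(1/22.4 + 1/4.93 + 1/86.9) = 3.861 kΩ.
V_A = 37.8 × 3.861/19.26 = 7.578 V.
Branch current I = V_A/R_A = 7.578/4.93 = 1.537 mA.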